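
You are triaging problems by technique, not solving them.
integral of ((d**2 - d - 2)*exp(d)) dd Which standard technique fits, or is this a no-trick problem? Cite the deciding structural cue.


Method: integration by parts — a polynomial factor d**2 - d - 2 multiplies exp(d); differentiating d**2 - d - 2 lowers its degree while exp(d) integrates cleanly, so parts wins.


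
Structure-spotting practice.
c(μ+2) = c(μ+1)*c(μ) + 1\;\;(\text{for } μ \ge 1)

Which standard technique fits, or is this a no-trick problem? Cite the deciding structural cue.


Verdict: no special technique — the recurrence is nonlinear in the sequence terms; no linear-recurrence method fits it as written — one iterates or studies it directly.


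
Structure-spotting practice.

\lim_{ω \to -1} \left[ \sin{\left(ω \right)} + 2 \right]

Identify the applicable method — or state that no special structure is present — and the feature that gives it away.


Technique: no special technique — no vanishing denominator and no indeterminate clash at the point — evaluation is immediate.


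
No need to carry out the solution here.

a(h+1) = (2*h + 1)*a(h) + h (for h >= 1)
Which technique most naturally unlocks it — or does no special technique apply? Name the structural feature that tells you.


Method: a summation factor — the coefficient 2*h + 1 drifts with the index, so no fixed root exists; normalizing by the cumulative product telescopes it.


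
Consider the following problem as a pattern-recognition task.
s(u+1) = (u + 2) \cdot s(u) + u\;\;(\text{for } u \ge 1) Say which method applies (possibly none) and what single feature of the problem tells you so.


Verdict: a summation factor — rescale the sequence by the product of the weights u + 2 so far — the recurrence collapses to a plain running sum.


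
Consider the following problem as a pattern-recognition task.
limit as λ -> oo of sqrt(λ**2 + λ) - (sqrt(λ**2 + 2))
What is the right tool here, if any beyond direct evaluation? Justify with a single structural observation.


Diagnosis: conjugate multiplication — this difference gives up after one conjugate multiplication — the radical structure cancels against its conjugate.


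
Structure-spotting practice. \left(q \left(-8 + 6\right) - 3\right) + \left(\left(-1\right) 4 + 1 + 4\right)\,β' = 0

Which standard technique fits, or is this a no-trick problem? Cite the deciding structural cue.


Best approach: no special technique — the slope is a function of q alone, so integrate both sides directly.


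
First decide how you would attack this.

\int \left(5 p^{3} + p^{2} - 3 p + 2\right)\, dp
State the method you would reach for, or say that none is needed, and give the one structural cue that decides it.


Method: no special technique — nothing composite, nothing rational, nothing trigonometric — each constant-multiple power of p integrates by the power rule alone.


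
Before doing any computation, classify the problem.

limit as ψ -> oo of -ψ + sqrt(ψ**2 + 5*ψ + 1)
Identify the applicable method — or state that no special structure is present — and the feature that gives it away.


Diagnosis: conjugate multiplication — both pieces blow up but their difference is finite; the conjugate trick rationalizes sqrt(ψ**2 + 5*ψ + 1) - ψ.


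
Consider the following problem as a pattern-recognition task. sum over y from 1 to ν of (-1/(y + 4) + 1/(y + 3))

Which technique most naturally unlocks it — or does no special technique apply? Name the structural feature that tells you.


Diagnosis: telescoping — write out three consecutive terms and watch the interior cancel: the advanced copy one term subtracts reappears as the very next term's leading piece, pair after pair.


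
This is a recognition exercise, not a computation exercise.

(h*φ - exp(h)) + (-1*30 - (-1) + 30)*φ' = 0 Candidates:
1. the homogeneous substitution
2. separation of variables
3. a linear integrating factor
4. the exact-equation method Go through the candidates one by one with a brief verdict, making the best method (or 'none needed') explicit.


Method: a linear integrating factor — first power of φ, nonzero forcing: the integrating-factor recipe applies verbatim with p = h.
- the homogeneous substitution — the slope does not depend on the ratio of the variables alone.
- separation of variables — no algebra isolates the independent variable on one side and the unknown on the other.
- a linear integrating factor: yes — fits the structure here.
- the exact-equation method: the mixed-partials test fails on this split — it is not an exact differential as presented.


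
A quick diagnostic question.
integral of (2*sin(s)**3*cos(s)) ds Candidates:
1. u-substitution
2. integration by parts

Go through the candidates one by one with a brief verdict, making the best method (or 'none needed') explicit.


Best approach: u-substitution — viewed as a product, the integrand is a composition evaluated at sin(s) times (a constant multiple of) that inner expression's derivative, so u = sin(s) makes it elementary.
- u-substitution — applicable, and directly so.
- integration by parts: the nonconstant-polynomial-times-standard-kernel pattern (an exp, sine, cosine, or logarithm partner) is absent.


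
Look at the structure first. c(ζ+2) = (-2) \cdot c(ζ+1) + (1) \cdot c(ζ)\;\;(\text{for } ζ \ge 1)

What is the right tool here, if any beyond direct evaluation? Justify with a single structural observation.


Diagnosis: the characteristic-root method — fixed numeric weights on consecutive terms and no forcing term added: the root method in its home territory.


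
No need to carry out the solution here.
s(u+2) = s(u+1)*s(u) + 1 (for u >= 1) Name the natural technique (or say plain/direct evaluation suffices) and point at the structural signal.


Technique: no special technique — the map from one term to the next is curved, not linear, so linear closed-form machinery does not attach.


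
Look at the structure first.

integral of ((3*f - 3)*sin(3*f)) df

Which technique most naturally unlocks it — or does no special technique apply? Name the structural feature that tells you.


Method: integration by parts — differentiate 3*f - 3, integrate sin(3*f): each pass lowers the polynomial degree, so parts terminates.


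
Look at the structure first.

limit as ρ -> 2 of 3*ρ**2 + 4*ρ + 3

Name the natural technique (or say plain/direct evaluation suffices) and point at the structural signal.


Best approach: no special technique — no vanishing denominator and no indeterminate clash at the point — evaluation is immediate.


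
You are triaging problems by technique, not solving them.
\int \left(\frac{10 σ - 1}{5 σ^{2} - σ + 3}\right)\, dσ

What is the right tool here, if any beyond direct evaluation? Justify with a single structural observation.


Method: u-substitution — the only nontrivial dependence routes through 5 σ^{2} - σ + 3, whose derivative supplies the leftover factor up to a constant multiple — u = 5 σ^{2} - σ + 3 flattens it.


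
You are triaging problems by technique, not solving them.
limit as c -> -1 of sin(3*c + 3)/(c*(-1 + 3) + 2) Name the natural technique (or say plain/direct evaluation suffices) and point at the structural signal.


Verdict: l'Hôpital's rule (0/0) — both numerator and denominator vanish at -1: the genuine 0/0 indeterminate that l'Hôpital exists for. A first-order expansion at the point is an equally standard path; the rule packages it.


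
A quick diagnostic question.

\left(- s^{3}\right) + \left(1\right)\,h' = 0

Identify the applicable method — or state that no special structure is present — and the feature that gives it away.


Best approach: no special technique — the slope is a pure function of s; integrate both sides and be done.


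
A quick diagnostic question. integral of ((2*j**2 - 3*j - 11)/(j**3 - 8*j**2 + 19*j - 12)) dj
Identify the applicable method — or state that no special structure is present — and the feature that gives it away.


Verdict: partial fractions — the denominator j**3 - 8*j**2 + 19*j - 12 factors, so the quotient decomposes into elementary partial fractions term by term.


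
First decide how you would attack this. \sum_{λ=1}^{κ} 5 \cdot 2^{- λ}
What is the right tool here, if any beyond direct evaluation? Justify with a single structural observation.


Best approach: the geometric series formula — consecutive terms stand in a fixed index-free ratio — the geometric sum formula closes it.


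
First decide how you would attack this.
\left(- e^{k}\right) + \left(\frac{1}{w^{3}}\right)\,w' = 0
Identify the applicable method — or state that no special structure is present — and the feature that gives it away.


Method: separation of variables — one side of the product carries the independent variable, the other the unknown — the textbook separation shape. The cross-partial test also passes here (vacuously, each side single-variable); the potential-function route would work, separation is simply more immediate.


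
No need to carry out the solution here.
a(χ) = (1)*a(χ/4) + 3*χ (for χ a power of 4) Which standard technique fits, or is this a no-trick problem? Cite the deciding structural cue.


Diagnosis: the master substitution — the call at χ/4 makes this multiplicative recursion; the master-style substitution converts it to additive.


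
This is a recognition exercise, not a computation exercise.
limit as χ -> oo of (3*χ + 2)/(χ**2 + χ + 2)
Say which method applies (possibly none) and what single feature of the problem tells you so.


Best approach: dominant-term comparison — as χ grows, only the highest-degree terms matter — compare leading terms and read the limit off. Differentiating the expression as a single quotient would eventually settle it as well; matching dominant growth settles it immediately.


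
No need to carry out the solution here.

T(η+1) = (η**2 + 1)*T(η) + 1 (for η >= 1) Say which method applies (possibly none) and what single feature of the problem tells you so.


Verdict: a summation factor — because the multiplier η**2 + 1 is index-dependent, divide through by its running product and sum the resulting differences.


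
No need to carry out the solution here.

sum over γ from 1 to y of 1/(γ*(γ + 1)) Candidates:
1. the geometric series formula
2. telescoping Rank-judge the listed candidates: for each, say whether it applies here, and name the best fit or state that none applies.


Diagnosis: telescoping — one partial-fraction pass turns 1/(γ*(γ + 1)) into a shifted difference, and shifted differences telescope.
- the geometric series formula — dividing successive terms gives an index-dependent quantity, not a constant.
- telescoping — yes — fits the structure here.


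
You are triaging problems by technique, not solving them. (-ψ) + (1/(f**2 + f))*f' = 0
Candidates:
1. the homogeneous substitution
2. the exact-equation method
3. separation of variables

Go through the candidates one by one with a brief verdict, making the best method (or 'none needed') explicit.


Technique: separation of variables — a product of single-variable factors, ψ and f**2 + f — the textbook separable form. This doubles as a Bernoulli equation in the unknown as written; dividing and integrating works on it directly.
- the homogeneous substitution — the slope is not a function of the ratio of the variables alone.
- the exact-equation method: with no real cross-dependence between the variables, the exact-equation machinery is a detour rather than the natural reading.
- separation of variables — yes — fits the structure here.


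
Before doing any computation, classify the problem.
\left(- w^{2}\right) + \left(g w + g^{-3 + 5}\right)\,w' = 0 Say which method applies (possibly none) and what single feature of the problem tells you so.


Technique: the homogeneous substitution — solved for the derivative, the right side is unchanged under scaling g and w together — it depends only on the ratio w/g, so substitute a single ratio variable. With the right rearrangement (exchanging the roles of the variables where needed), this also fits a Bernoulli template; the homogeneous substitution reads the structure directly.


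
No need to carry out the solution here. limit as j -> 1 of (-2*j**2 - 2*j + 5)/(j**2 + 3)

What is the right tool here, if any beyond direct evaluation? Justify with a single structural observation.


Best approach: no special technique — no zero denominators, no indeterminate clash at 1 — substitute and read off the value.


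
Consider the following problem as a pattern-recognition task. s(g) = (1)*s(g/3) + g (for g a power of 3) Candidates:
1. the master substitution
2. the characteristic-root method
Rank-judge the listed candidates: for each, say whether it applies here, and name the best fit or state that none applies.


Method: the master substitution — index division is the fingerprint: g/3 in the recursive call means substitute g = 3^m.
- the master substitution — applies; the problem has the shape this method handles.
- the characteristic-root method — a divided-index call is not the fixed-shift linear shape that characteristic roots solve.


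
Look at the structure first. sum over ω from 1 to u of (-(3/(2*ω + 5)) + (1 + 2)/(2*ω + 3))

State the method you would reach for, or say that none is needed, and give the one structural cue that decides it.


Method: telescoping — a difference of consecutive values of one function ((1 + 2)/(2*ω + 3) at one index and the next) — telescoping by construction.


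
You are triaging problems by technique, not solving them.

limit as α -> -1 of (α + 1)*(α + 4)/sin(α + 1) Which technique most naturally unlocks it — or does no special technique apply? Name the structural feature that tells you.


Technique: l'Hôpital's rule (0/0) — plug in -1: top and bottom both hit zero, so differentiate each and retry. A local series expansion at the point resolves it as well; the rule is the packaged version of that step.


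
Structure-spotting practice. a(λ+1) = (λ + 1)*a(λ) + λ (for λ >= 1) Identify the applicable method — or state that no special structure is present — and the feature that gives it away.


Diagnosis: a summation factor — first-order, linear, moving coefficient λ + 1: the discrete analogue of an integrating factor handles it.


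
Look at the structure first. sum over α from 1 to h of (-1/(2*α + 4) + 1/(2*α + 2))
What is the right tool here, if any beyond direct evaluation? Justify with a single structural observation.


Diagnosis: telescoping — spot the paired structure — each term adds 1/(2*α + 2) and subtracts its successor value, which the next term restores: the definition of a telescoping chain.


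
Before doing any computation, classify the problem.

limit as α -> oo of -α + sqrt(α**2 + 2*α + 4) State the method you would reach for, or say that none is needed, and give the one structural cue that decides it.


Method: conjugate multiplication — the difference sqrt(α**2 + 2*α + 4) - α is an ∞ − ∞ stalemate; its conjugate partner breaks the tie.


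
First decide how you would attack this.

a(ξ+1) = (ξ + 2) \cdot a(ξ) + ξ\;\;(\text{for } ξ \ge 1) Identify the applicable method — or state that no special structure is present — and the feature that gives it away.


Diagnosis: a summation factor — with the index-dependent coefficient ξ + 2, dividing by the cumulative product turns the left side into a pure difference.


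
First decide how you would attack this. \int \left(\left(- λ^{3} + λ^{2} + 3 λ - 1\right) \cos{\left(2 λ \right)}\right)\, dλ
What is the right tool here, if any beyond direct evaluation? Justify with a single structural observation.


Best approach: integration by parts — a polynomial factor - λ^{3} + λ^{2} + 3 λ - 1 multiplies \cos{\left(2 λ \right)}; differentiating - λ^{3} + λ^{2} + 3 λ - 1 lowers its degree while \cos{\left(2 λ \right)} integrates cleanly, so parts wins.


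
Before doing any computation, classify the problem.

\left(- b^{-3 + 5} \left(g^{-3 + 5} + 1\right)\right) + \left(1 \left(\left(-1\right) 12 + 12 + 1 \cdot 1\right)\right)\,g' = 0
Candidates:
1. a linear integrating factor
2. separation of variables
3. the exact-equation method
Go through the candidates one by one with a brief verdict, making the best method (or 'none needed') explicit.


Best approach: separation of variables — solved for the derivative, the right side splits multiplicatively into a function of each variable alone — divide and integrate each side.
- a linear integrating factor: a nonlinear term in the unknown puts this outside the integrating-factor template.
- separation of variables: applies; the problem has the shape this method handles.
- the exact-equation method — the mixed partial derivatives differ, so the left side is not a total differential.


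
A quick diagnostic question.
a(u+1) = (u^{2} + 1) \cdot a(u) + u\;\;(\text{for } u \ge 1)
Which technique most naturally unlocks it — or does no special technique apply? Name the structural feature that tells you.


Method: a summation factor — first-order, linear, moving coefficient u^{2} + 1: the discrete analogue of an integrating factor handles it.


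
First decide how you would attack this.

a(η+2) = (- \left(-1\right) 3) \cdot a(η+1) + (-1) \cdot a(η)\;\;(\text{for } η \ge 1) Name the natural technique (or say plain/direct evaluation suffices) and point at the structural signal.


Method: the characteristic-root method — every coefficient is a fixed number and the forcing is zero — substitute r^η and read off the root equation.


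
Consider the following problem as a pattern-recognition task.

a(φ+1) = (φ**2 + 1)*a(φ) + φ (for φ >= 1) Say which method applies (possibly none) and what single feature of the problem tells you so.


Diagnosis: a summation factor — the coefficient φ**2 + 1 drifts with the index, so no fixed root exists; normalizing by the cumulative product telescopes it.


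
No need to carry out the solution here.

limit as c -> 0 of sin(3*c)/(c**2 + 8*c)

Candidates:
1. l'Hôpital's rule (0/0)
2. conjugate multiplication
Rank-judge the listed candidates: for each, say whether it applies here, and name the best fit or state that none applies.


Best approach: l'Hôpital's rule (0/0) — plug in 0: top and bottom both hit zero, so differentiate each and retry. A local series expansion at the point resolves it as well; the rule is the packaged version of that step.
- l'Hôpital's rule (0/0) — applicable, and directly so.
- conjugate multiplication — no difference of divergent radicals appears, so rationalizing has nothing to cancel.


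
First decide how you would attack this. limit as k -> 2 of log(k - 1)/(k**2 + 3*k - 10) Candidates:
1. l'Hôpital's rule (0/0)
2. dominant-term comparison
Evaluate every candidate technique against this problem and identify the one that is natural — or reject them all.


Method: l'Hôpital's rule (0/0) — substituting 2 gives 0 over 0; differentiate top and bottom once and re-evaluate. The standard small-argument limits would also carry it; the rule is the systematic route.
- l'Hôpital's rule (0/0): yes — fits the structure here.
- dominant-term comparison — leading-power comparison does not apply to this form.


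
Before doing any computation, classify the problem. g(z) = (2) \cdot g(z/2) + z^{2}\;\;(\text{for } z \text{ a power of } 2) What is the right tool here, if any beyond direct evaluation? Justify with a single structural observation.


Best approach: the master substitution — treat m = log base 2 of z as the new clock: one recursion step advances m by one while z scales by 2.


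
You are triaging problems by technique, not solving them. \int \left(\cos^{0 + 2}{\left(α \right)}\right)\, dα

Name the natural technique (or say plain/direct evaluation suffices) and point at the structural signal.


Diagnosis: a trigonometric identity — even powers like \cos^{0 + 2}{\left(α \right)} never integrate directly; the half-angle identity lowers the degree first.


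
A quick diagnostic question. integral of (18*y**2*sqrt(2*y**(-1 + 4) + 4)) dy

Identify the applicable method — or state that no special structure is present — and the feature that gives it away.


Best approach: u-substitution — viewed as a product, the integrand is a composition evaluated at (2*y**(-1 + 4) + 4) times (a constant multiple of) that inner expression's derivative, so u = (2*y**(-1 + 4) + 4) makes it elementary.


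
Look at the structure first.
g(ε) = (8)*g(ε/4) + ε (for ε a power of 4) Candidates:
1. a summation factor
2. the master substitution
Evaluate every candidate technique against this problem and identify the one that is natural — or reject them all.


Best approach: the master substitution — the call at ε/4 makes this multiplicative recursion; the master-style substitution converts it to additive.
- a summation factor — the recursion divides its index rather than shifting it — there is no previous-term chain for a summation factor to telescope.
- the master substitution — yes — fits the structure here.


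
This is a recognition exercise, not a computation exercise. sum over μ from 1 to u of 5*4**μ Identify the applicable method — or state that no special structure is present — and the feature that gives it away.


Method: the geometric series formula — consecutive terms stand in a fixed index-free ratio — the geometric sum formula closes it.


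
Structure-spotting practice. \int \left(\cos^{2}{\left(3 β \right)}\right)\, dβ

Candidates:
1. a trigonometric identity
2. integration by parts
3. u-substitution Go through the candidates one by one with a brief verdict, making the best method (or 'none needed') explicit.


Diagnosis: a trigonometric identity — the exponent on \cos^{2}{\left(3 β \right)} is even — the power-reduction identity is the standard preprocessing step.
- a trigonometric identity: yes, a natural case for it.
- integration by parts: not the fit here: there is no polynomial factor to ladder down — parts can still close the trigonometric product by recursion, though the identity rewrite is the direct route.
- u-substitution — no subexpression of the integrand serves as a whole-integral substitution inner — individual terms may offer their own, but none carries its derivative as a factor of the full integrand; a working change of variable would have to be constructed from outside the expression.


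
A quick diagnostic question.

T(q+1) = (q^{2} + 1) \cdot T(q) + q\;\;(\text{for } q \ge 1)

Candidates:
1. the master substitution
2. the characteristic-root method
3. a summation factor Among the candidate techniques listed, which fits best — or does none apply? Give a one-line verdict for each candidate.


Best approach: a summation factor — first-order, linear, moving coefficient q^{2} + 1: the discrete analogue of an integrating factor handles it.
- the master substitution — this is shift-type recursion, outside the divide-and-conquer template.
- the characteristic-root method — the coefficients change with the index, which the root method cannot absorb.
- a summation factor: applicable, and directly so.


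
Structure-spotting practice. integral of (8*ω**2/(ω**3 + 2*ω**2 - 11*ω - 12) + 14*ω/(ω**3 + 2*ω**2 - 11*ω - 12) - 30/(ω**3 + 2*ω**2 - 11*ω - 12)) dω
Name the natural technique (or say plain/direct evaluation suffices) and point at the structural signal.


Best approach: partial fractions — break ω**3 + 2*ω**2 - 11*ω - 12 into its roots and the integral splits into logarithm-sized bites.


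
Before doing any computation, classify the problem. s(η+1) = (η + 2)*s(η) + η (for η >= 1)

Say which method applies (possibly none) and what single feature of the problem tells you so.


Diagnosis: a summation factor — because the multiplier η + 2 is index-dependent, divide through by its running product and sum the resulting differences.


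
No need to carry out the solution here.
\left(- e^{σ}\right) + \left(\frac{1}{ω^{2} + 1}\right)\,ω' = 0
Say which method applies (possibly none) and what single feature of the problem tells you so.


Verdict: separation of variables — solved for the derivative, the right side splits multiplicatively into a function of each variable alone — divide and integrate each side. The equation is exact as it stands too — a potential function exists — though separation reads the split structure directly.


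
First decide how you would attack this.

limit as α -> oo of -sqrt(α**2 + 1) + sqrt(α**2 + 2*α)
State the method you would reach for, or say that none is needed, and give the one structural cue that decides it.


Diagnosis: conjugate multiplication — the difference sqrt(α**2 + 2*α) - sqrt(α**2 + 1) is an ∞ − ∞ stalemate; its conjugate partner breaks the tie.


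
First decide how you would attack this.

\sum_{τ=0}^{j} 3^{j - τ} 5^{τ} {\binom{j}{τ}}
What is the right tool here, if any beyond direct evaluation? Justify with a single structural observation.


Best approach: the binomial theorem — the summand is term τ of a binomial expansion in 5 and 3; the whole sum is a single power.


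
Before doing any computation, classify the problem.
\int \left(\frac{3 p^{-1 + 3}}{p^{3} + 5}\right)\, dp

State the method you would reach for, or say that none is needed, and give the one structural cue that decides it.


Best approach: u-substitution — collected, the integrand has one factor that is, up to a constant, the derivative of an inner expression the rest depends on — substitute for that inner expression.


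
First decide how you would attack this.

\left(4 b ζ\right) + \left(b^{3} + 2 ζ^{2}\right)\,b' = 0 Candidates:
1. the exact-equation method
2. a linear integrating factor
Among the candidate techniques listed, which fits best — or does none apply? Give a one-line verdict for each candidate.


Verdict: the exact-equation method — equality of cross partials is the green light — assemble the potential function term by term.
- the exact-equation method: applicable, and directly so.
- a linear integrating factor — a nonlinear term in the unknown puts this outside the integrating-factor template.


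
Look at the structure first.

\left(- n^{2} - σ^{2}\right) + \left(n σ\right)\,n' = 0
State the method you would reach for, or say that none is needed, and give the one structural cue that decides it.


Verdict: the homogeneous substitution — scaling σ and n together leaves the slope fixed — it depends only on n/σ, so substitute the ratio. Rearranged, this also fits the Bernoulli template directly; the homogeneous substitution reads the structure without the rearrangement.


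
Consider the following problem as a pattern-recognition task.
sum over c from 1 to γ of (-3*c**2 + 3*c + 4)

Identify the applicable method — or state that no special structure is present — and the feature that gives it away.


Verdict: no special technique — the summand is a plain polynomial in c (expanding first if it arrives factored); standard power-sum formulas evaluate it term by term.


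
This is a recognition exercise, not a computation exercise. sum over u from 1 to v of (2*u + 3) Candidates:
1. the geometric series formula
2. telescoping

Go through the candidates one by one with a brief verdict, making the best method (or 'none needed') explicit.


Diagnosis: no special technique — nothing telescopes and nothing is geometric; polynomial terms in u sum term by term.
- the geometric series formula — the term-to-term ratio drifts with the index — the one thing the geometric formula cannot absorb.
- telescoping: the summand is not presented as a shifted difference — a telescoping rewrite may exist, but the displayed structure does not offer one.


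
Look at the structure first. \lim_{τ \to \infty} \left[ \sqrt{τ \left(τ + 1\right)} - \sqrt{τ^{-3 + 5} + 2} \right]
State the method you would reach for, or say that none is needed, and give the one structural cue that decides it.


Technique: conjugate multiplication — both pieces blow up but their difference is finite; the conjugate trick rationalizes \sqrt{τ \left(τ + 1\right)} - \sqrt{τ^{-3 + 5} + 2}.


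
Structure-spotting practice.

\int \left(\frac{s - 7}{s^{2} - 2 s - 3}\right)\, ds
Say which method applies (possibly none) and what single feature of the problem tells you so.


Best approach: partial fractions — break s^{2} - 2 s - 3 into its roots and the integral splits into logarithm-sized bites.


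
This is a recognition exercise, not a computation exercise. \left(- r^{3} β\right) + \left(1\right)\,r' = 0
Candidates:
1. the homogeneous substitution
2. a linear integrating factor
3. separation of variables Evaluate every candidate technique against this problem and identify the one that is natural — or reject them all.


Best approach: separation of variables — a product of single-variable factors, β and r^{3} — the textbook separable form.
- the homogeneous substitution: the slope is not a function of the ratio of the variables alone.
- a linear integrating factor: a nonlinear term in the unknown puts this outside the integrating-factor template.
- separation of variables — applies; the problem has the shape this method handles.


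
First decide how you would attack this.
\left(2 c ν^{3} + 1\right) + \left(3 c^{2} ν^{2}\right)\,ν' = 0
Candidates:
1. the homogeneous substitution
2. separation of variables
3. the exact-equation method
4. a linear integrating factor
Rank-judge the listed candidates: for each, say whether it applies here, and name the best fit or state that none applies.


Verdict: the exact-equation method — the mixed-partials test passes for 2 c ν^{3} + 1 and 3 c^{2} ν^{2}, so a potential function exists as presented.
- the homogeneous substitution — the ratio of the variables does not determine the slope.
- separation of variables: the two dependences do not factor apart.
- the exact-equation method — yes, a natural case for it.
- a linear integrating factor — a nonlinear term in the unknown puts this outside the integrating-factor template.


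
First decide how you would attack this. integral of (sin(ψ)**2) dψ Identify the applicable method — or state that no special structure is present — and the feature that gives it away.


Method: a trigonometric identity — reduce sin(ψ)**2 with the power-reduction formula and the integral becomes first-degree trigonometry.


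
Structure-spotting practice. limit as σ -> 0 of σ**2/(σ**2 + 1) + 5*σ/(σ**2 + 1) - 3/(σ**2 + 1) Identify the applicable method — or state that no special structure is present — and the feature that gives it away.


Verdict: no special technique — no denominator vanishes and nothing blows up at 0: direct substitution is the whole computation.


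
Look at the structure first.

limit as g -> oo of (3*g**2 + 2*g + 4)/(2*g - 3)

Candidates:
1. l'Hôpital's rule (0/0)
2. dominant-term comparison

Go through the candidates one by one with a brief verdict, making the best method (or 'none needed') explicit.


Diagnosis: dominant-term comparison — divide by the highest power of g present: lower-order terms vanish and the dominant ratio remains.
- l'Hôpital's rule (0/0): viewed as a single quotient this runs to ∞/∞, not the 0/0 clash this candidate addresses; an at-infinity variant of the rule would resolve it, but comparing leading growth reads the answer without differentiating.
- dominant-term comparison — applies; the problem has the shape this method handles.


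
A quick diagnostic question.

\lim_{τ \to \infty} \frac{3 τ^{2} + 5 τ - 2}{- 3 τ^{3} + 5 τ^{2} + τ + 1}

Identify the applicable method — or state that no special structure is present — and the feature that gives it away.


Method: dominant-term comparison — divide through by the highest power of τ; every lower-order term dies and the dominant terms decide the limit. As a single quotient, the ∞/∞ shape would yield to repeated differentiation as well — the growth comparison gets there in one look.


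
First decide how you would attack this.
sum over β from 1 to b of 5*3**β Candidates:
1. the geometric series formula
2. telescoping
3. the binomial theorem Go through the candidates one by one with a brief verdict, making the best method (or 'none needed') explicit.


Best approach: the geometric series formula — each summand is the previous one scaled by 3; that constant multiplier is itself the geometric structure.
- the geometric series formula: a fit — the right tool for this form.
- telescoping — the terms as presented offer no neighboring cancellation — a telescoping rewrite may exist, but the displayed structure does not hand one over.
- the binomial theorem — no binomial coefficients pair with matched powers.


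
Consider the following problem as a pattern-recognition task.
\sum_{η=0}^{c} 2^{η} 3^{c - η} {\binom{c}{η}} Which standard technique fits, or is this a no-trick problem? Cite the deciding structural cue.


Method: the binomial theorem — {\binom{c}{η}} weighting matched powers of 2 and 3 is the expanded form of (2 + 3)^c — fold it back up.


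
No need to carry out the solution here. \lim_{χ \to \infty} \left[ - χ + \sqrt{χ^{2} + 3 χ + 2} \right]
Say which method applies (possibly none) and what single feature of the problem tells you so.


Method: conjugate multiplication — both pieces blow up but their difference is finite; the conjugate trick rationalizes \sqrt{χ^{2} + 3 χ + 2} - χ.


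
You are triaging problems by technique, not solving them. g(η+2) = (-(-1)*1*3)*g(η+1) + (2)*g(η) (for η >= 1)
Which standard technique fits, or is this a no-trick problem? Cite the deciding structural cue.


Best approach: the characteristic-root method — because shifting η leaves the equation's coefficients unchanged, exponential trials reduce it to algebra.


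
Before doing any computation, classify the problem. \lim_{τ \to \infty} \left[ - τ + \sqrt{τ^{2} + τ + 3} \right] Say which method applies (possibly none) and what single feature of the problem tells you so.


Technique: conjugate multiplication — an infinity-minus-infinity difference with a surviving radical — multiply by the conjugate to cancel the divergence.


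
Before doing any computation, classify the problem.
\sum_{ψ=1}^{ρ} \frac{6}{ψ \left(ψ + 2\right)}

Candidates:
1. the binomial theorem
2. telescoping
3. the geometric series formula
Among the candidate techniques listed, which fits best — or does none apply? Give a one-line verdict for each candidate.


Diagnosis: telescoping — \frac{6}{ψ \left(ψ + 2\right)} is a collapsed telescope: expand it into simple fractions to see the cancellation.
- the binomial theorem — the terms do not reassemble into a binomial power.
- telescoping — applies; the problem has the shape this method handles.
- the geometric series formula: there is no constant term-to-term ratio.


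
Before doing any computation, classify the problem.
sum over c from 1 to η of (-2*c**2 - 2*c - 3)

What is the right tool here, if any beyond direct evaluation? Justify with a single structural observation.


Technique: no special technique — recognize the absence of structure: constant-multiple powers of c summed plainly, no special method required.


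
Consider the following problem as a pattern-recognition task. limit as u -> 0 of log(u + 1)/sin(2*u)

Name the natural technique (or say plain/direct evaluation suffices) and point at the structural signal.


Diagnosis: l'Hôpital's rule (0/0) — substituting 0 gives 0 over 0; differentiate top and bottom once and re-evaluate. One could equally expand both pieces locally and compare leading terms; the rule does that in one stroke.


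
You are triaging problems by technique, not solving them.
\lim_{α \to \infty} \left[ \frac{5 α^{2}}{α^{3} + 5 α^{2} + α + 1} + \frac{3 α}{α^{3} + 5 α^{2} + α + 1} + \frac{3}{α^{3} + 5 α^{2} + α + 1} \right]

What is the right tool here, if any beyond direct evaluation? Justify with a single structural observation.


Method: dominant-term comparison — growth-rate triage: the leading powers of α decide the limit, everything else is noise. Differentiating the expression as a single quotient would eventually settle it as well; matching dominant growth settles it immediately.


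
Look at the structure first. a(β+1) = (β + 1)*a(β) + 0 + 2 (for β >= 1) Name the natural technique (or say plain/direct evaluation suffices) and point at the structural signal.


Technique: a summation factor — normalize by the running product of β + 1: the left side becomes a difference, and differences sum.


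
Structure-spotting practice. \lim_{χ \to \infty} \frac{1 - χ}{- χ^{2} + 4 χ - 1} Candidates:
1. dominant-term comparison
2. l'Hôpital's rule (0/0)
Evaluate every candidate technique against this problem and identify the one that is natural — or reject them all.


Method: dominant-term comparison — divide by the highest power of χ present: lower-order terms vanish and the dominant ratio remains.
- dominant-term comparison: a fit — the right tool for this form.
- l'Hôpital's rule (0/0): no 0/0 form appears: written as one quotient, top and bottom both grow without bound, and the ratio is decided by their leading terms.


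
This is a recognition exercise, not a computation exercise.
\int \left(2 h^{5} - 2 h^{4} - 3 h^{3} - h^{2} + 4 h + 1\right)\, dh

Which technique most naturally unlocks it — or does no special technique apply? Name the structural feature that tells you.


Technique: no special technique — a term-by-term power-rule job in h; no substitution or rearrangement earns its keep here.


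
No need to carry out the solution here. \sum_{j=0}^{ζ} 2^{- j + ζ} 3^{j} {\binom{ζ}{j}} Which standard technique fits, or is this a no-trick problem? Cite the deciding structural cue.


Diagnosis: the binomial theorem — {\binom{ζ}{j}} weighting matched powers of 3 and 2 is the expanded form of (3 + 2)^ζ — fold it back up.


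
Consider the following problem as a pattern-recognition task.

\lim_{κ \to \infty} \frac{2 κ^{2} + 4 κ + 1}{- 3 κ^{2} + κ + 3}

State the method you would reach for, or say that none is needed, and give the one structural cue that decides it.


Verdict: dominant-term comparison — divide through by the highest power of κ; every lower-order term dies and the dominant terms decide the limit. Differentiating the expression as a single quotient would eventually settle it as well; matching dominant growth settles it immediately.


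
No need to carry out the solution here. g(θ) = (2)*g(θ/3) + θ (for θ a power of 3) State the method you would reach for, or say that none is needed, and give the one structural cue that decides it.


Technique: the master substitution — the call at θ/3 makes this multiplicative recursion; the master-style substitution converts it to additive.


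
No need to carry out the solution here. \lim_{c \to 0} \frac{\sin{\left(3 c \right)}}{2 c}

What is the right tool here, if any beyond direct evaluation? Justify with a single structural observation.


Best approach: l'Hôpital's rule (0/0) — numerator and denominator both vanish at 0 — a genuine 0/0 form, which is exactly when l'Hôpital applies. A local series expansion at the point resolves it as well; the rule is the packaged version of that step.


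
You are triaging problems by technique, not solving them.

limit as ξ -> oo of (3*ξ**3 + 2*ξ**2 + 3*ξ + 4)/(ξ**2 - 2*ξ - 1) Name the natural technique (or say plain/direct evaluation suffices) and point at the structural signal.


Verdict: dominant-term comparison — at large ξ only the top-degree terms survive; compare the leading terms and the limit falls out. Viewed as a single quotient this is an ∞/∞ form — an at-infinity application of l'Hôpital's rule would also resolve it; comparing leading growth reads the answer without differentiating.
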